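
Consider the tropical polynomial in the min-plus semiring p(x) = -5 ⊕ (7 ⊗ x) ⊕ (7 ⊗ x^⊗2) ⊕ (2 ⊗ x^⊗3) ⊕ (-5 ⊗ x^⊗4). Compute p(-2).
p(-2) = -13

A tropical monomial a ⊗ x^⊗i evaluates to a + i · x. Evaluating each term at x = -2:
  Term 0 contributes -5 + 0 · -2 = -5
  Term 1 contributes 7 + 1 · -2 = 5
  Term 2 contributes 7 + 2 · -2 = 3
  Term 3 contributes 2 + 3 · -2 = -4
  Term 4 contributes -5 + 4 · -2 = -13
p(-2) = ⊕ of these = min[-5, 5, 3, -4, -13] = -13.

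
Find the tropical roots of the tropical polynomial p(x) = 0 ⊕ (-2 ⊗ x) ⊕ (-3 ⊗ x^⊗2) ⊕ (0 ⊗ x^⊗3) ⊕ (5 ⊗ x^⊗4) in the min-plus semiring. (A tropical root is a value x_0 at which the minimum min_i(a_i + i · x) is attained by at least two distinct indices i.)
Roots: {-5, -3, 1, 2}

Each tropical root is a break point of the lower envelope of the lines y = a_i + i · x (there are 5 lines, with slopes 0, 1, ..., 4). Only the lines that attain the minimum somewhere contribute to roots; other lines are dominated. Here the surviving (envelope) indices are i = 4, i = 3, i = 2, i = 1, i = 0.
Intersections between consecutive envelope lines give the roots: for adjacent envelope indices i < j the intersection is x = (a_i − a_j) / (j − i). Reading off the sorted break points: {-5, -3, 1, 2}.
Verification: at each break x_0, at least two indices attain the minimum of min_i(a_i + i · x_0).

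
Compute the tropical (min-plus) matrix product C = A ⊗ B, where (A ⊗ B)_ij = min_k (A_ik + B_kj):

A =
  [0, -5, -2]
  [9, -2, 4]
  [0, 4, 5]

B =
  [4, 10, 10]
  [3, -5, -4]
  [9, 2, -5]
A ⊗ B =
  [-2, -10, -9]
  [1, -7, -6]
  [4, -1, 0]

Apply the min-plus product entry-by-entry:
  C[0][0] = min over k of (A[0][0] + B[0][0] = 0 + 4 = 4, A[0][1] + B[1][0] = -5 + 3 = -2, A[0][2] + B[2][0] = -2 + 9 = 7) = -2 (attained at k = 1)
  C[0][1] = min over k of (A[0][0] + B[0][1] = 0 + 10 = 10, A[0][1] + B[1][1] = -5 + -5 = -10, A[0][2] + B[2][1] = -2 + 2 = 0) = -10 (attained at k = 1)
  C[0][2] = min over k of (A[0][0] + B[0][2] = 0 + 10 = 10, A[0][1] + B[1][2] = -5 + -4 = -9, A[0][2] + B[2][2] = -2 + -5 = -7) = -9 (attained at k = 1)
  C[1][0] = min over k of (A[1][0] + B[0][0] = 9 + 4 = 13, A[1][1] + B[1][0] = -2 + 3 = 1, A[1][2] + B[2][0] = 4 + 9 = 13) = 1 (attained at k = 1)
  C[1][1] = min over k of (A[1][0] + B[0][1] = 9 + 10 = 19, A[1][1] + B[1][1] = -2 + -5 = -7, A[1][2] + B[2][1] = 4 + 2 = 6) = -7 (attained at k = 1)
  C[1][2] = min over k of (A[1][0] + B[0][2] = 9 + 10 = 19, A[1][1] + B[1][2] = -2 + -4 = -6, A[1][2] + B[2][2] = 4 + -5 = -1) = -6 (attained at k = 1)
  C[2][0] = min over k of (A[2][0] + B[0][0] = 0 + 4 = 4, A[2][1] + B[1][0] = 4 + 3 = 7, A[2][2] + B[2][0] = 5 + 9 = 14) = 4 (attained at k = 0)
  C[2][1] = min over k of (A[2][0] + B[0][1] = 0 + 10 = 10, A[2][1] + B[1][1] = 4 + -5 = -1, A[2][2] + B[2][1] = 5 + 2 = 7) = -1 (attained at k = 1)
  C[2][2] = min over k of (A[2][0] + B[0][2] = 0 + 10 = 10, A[2][1] + B[1][2] = 4 + -4 = 0, A[2][2] + B[2][2] = 5 + -5 = 0) = 0 (attained at k = 1)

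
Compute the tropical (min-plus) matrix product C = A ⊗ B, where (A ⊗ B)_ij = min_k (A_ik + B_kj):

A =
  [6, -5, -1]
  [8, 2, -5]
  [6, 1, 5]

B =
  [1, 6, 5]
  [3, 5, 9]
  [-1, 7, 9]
A ⊗ B =
  [-2, 0, 4]
  [-6, 2, 4]
  [4, 6, 10]

Apply the min-plus product entry-by-entry:
  C[0][0] = min over k of (A[0][0] + B[0][0] = 6 + 1 = 7, A[0][1] + B[1][0] = -5 + 3 = -2, A[0][2] + B[2][0] = -1 + -1 = -2) = -2 (attained at k = 1)
  C[0][1] = min over k of (A[0][0] + B[0][1] = 6 + 6 = 12, A[0][1] + B[1][1] = -5 + 5 = 0, A[0][2] + B[2][1] = -1 + 7 = 6) = 0 (attained at k = 1)
  C[0][2] = min over k of (A[0][0] + B[0][2] = 6 + 5 = 11, A[0][1] + B[1][2] = -5 + 9 = 4, A[0][2] + B[2][2] = -1 + 9 = 8) = 4 (attained at k = 1)
  C[1][0] = min over k of (A[1][0] + B[0][0] = 8 + 1 = 9, A[1][1] + B[1][0] = 2 + 3 = 5, A[1][2] + B[2][0] = -5 + -1 = -6) = -6 (attained at k = 2)
  C[1][1] = min over k of (A[1][0] + B[0][1] = 8 + 6 = 14, A[1][1] + B[1][1] = 2 + 5 = 7, A[1][2] + B[2][1] = -5 + 7 = 2) = 2 (attained at k = 2)
  C[1][2] = min over k of (A[1][0] + B[0][2] = 8 + 5 = 13, A[1][1] + B[1][2] = 2 + 9 = 11, A[1][2] + B[2][2] = -5 + 9 = 4) = 4 (attained at k = 2)
  C[2][0] = min over k of (A[2][0] + B[0][0] = 6 + 1 = 7, A[2][1] + B[1][0] = 1 + 3 = 4, A[2][2] + B[2][0] = 5 + -1 = 4) = 4 (attained at k = 1)
  C[2][1] = min over k of (A[2][0] + B[0][1] = 6 + 6 = 12, A[2][1] + B[1][1] = 1 + 5 = 6, A[2][2] + B[2][1] = 5 + 7 = 12) = 6 (attained at k = 1)
  C[2][2] = min over k of (A[2][0] + B[0][2] = 6 + 5 = 11, A[2][1] + B[1][2] = 1 + 9 = 10, A[2][2] + B[2][2] = 5 + 9 = 14) = 10 (attained at k = 1)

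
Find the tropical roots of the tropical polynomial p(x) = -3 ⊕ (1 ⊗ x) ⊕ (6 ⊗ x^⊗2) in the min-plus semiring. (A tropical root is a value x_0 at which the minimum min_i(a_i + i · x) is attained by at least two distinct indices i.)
Roots: {-5, -4}

Each tropical root is a break point of the lower envelope of the lines y = a_i + i · x (there are 3 lines, with slopes 0, 1, ..., 2). Only the lines that attain the minimum somewhere contribute to roots; other lines are dominated. Here the surviving (envelope) indices are i = 2, i = 1, i = 0.
Intersections between consecutive envelope lines give the roots: for adjacent envelope indices i < j the intersection is x = (a_i − a_j) / (j − i). Reading off the sorted break points: {-5, -4}.
Verification: at each break x_0, at least two indices attain the minimum of min_i(a_i + i · x_0).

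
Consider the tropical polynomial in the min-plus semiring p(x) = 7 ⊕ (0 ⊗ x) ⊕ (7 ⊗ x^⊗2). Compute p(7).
p(7) = 7

A tropical monomial a ⊗ x^⊗i evaluates to a + i · x. Evaluating each term at x = 7:
  Term 0 contributes 7 + 0 · 7 = 7
  Term 1 contributes 0 + 1 · 7 = 7
  Term 2 contributes 7 + 2 · 7 = 21
p(7) = ⊕ of these = min[7, 7, 21] = 7.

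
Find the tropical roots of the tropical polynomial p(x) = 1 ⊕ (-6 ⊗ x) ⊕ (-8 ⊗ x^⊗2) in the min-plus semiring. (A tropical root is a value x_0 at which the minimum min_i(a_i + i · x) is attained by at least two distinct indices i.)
Roots: {2, 7}

Each tropical root is a break point of the lower envelope of the lines y = a_i + i · x (there are 3 lines, with slopes 0, 1, ..., 2). Only the lines that attain the minimum somewhere contribute to roots; other lines are dominated. Here the surviving (envelope) indices are i = 2, i = 1, i = 0.
Intersections between consecutive envelope lines give the roots: for adjacent envelope indices i < j the intersection is x = (a_i − a_j) / (j − i). Reading off the sorted break points: {2, 7}.
Verification: at each break x_0, at least two indices attain the minimum of min_i(a_i + i · x_0).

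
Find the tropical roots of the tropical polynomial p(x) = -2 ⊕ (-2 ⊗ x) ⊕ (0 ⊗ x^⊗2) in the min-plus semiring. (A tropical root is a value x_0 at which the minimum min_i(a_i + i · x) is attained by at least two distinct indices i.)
Roots: {-2, 0}

Each tropical root is a break point of the lower envelope of the lines y = a_i + i · x (there are 3 lines, with slopes 0, 1, ..., 2). Only the lines that attain the minimum somewhere contribute to roots; other lines are dominated. Here the surviving (envelope) indices are i = 2, i = 1, i = 0.
Intersections between consecutive envelope lines give the roots: for adjacent envelope indices i < j the intersection is x = (a_i − a_j) / (j − i). Reading off the sorted break points: {-2, 0}.
Verification: at each break x_0, at least two indices attain the minimum of min_i(a_i + i · x_0).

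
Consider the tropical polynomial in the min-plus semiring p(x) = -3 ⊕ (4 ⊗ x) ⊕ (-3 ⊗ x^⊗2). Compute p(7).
p(7) = -3

A tropical monomial a ⊗ x^⊗i evaluates to a + i · x. Evaluating each term at x = 7:
  Term 0 contributes -3 + 0 · 7 = -3
  Term 1 contributes 4 + 1 · 7 = 11
  Term 2 contributes -3 + 2 · 7 = 11
p(7) = ⊕ of these = min[-3, 11, 11] = -3.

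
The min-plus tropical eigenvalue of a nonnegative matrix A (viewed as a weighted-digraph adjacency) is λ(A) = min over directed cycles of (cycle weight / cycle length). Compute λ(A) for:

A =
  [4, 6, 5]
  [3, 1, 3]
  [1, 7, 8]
λ(A) = 1

Enumerate directed cycles and compute their means (weight / length). Sample:
  cycle 0 → 0: weight = 4, length = 1, mean = 4/1 ≈ 4.000
  cycle 1 → 1: weight = 1, length = 1, mean = 1/1 ≈ 1.000
  cycle 2 → 2: weight = 8, length = 1, mean = 8/1 ≈ 8.000
  cycle 0 → 1 → 0: weight = 9, length = 2, mean = 9/2 ≈ 4.500
  cycle 0 → 2 → 0: weight = 6, length = 2, mean = 6/2 ≈ 3.000
  cycle 1 → 0 → 1: weight = 9, length = 2, mean = 9/2 ≈ 4.500
Minimum mean = 1.000, attained e.g. along the cycle 1 → 1 with weight 1 and length 1. So λ(A) = 1/1 = 1.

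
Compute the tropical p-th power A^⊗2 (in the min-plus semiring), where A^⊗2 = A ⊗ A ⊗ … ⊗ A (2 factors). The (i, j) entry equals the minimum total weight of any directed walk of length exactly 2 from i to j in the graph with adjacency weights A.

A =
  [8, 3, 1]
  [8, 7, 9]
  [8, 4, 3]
A^⊗2 =
  [9, 5, 4]
  [15, 11, 9]
  [11, 7, 6]

Each entry (A^⊗2)_ij equals the minimum over all length-2 walks i = v_0 → v_1 → … → v_2 = j of Σ_t A[v_t][v_{t+1}]. For example, for (i, j) = (0, 2) we minimise over 3 possible intermediate vertex sequences; the minimum is 4, attained along the walk 0 → 2 → 2.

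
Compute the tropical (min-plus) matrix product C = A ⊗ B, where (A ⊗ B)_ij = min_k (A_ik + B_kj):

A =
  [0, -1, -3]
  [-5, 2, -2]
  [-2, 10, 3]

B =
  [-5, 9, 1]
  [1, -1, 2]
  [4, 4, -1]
A ⊗ B =
  [-5, -2, -4]
  [-10, 1, -4]
  [-7, 7, -1]

Apply the min-plus product entry-by-entry:
  C[0][0] = min over k of (A[0][0] + B[0][0] = 0 + -5 = -5, A[0][1] + B[1][0] = -1 + 1 = 0, A[0][2] + B[2][0] = -3 + 4 = 1) = -5 (attained at k = 0)
  C[0][1] = min over k of (A[0][0] + B[0][1] = 0 + 9 = 9, A[0][1] + B[1][1] = -1 + -1 = -2, A[0][2] + B[2][1] = -3 + 4 = 1) = -2 (attained at k = 1)
  C[0][2] = min over k of (A[0][0] + B[0][2] = 0 + 1 = 1, A[0][1] + B[1][2] = -1 + 2 = 1, A[0][2] + B[2][2] = -3 + -1 = -4) = -4 (attained at k = 2)
  C[1][0] = min over k of (A[1][0] + B[0][0] = -5 + -5 = -10, A[1][1] + B[1][0] = 2 + 1 = 3, A[1][2] + B[2][0] = -2 + 4 = 2) = -10 (attained at k = 0)
  C[1][1] = min over k of (A[1][0] + B[0][1] = -5 + 9 = 4, A[1][1] + B[1][1] = 2 + -1 = 1, A[1][2] + B[2][1] = -2 + 4 = 2) = 1 (attained at k = 1)
  C[1][2] = min over k of (A[1][0] + B[0][2] = -5 + 1 = -4, A[1][1] + B[1][2] = 2 + 2 = 4, A[1][2] + B[2][2] = -2 + -1 = -3) = -4 (attained at k = 0)
  C[2][0] = min over k of (A[2][0] + B[0][0] = -2 + -5 = -7, A[2][1] + B[1][0] = 10 + 1 = 11, A[2][2] + B[2][0] = 3 + 4 = 7) = -7 (attained at k = 0)
  C[2][1] = min over k of (A[2][0] + B[0][1] = -2 + 9 = 7, A[2][1] + B[1][1] = 10 + -1 = 9, A[2][2] + B[2][1] = 3 + 4 = 7) = 7 (attained at k = 0)
  C[2][2] = min over k of (A[2][0] + B[0][2] = -2 + 1 = -1, A[2][1] + B[1][2] = 10 + 2 = 12, A[2][2] + B[2][2] = 3 + -1 = 2) = -1 (attained at k = 0)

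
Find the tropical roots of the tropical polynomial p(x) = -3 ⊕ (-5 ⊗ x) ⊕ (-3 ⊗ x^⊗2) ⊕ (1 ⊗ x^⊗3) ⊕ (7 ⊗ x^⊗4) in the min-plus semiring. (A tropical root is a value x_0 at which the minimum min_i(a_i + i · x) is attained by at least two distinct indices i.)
Roots: {-6, -4, -2, 2}

Each tropical root is a break point of the lower envelope of the lines y = a_i + i · x (there are 5 lines, with slopes 0, 1, ..., 4). Only the lines that attain the minimum somewhere contribute to roots; other lines are dominated. Here the surviving (envelope) indices are i = 4, i = 3, i = 2, i = 1, i = 0.
Intersections between consecutive envelope lines give the roots: for adjacent envelope indices i < j the intersection is x = (a_i − a_j) / (j − i). Reading off the sorted break points: {-6, -4, -2, 2}.
Verification: at each break x_0, at least two indices attain the minimum of min_i(a_i + i · x_0).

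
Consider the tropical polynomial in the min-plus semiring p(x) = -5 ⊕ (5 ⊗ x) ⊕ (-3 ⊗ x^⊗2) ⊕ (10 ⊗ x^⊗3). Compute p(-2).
p(-2) = -7

A tropical monomial a ⊗ x^⊗i evaluates to a + i · x. Evaluating each term at x = -2:
  Term 0 contributes -5 + 0 · -2 = -5
  Term 1 contributes 5 + 1 · -2 = 3
  Term 2 contributes -3 + 2 · -2 = -7
  Term 3 contributes 10 + 3 · -2 = 4
p(-2) = ⊕ of these = min[-5, 3, -7, 4] = -7.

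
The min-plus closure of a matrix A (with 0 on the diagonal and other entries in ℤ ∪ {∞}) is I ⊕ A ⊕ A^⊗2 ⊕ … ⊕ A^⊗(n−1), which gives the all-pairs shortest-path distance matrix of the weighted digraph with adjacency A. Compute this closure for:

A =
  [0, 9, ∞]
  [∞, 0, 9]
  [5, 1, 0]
Closure =
  [0, 9, 18]
  [14, 0, 9]
  [5, 1, 0]

This is the Floyd-Warshall all-pairs shortest-path computation. For each intermediate vertex k = 0, 1, …, 2, update dist[i][j] ← min(dist[i][j], dist[i][k] + dist[k][j]). The final matrix gives, for each (i, j), the minimum total weight of any directed path from i to j (possibly empty when i = j).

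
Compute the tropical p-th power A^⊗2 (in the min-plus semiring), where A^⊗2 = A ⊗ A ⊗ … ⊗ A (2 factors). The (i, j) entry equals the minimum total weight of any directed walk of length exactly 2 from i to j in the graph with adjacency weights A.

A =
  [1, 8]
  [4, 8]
A^⊗2 =
  [2, 9]
  [5, 12]

Each entry (A^⊗2)_ij equals the minimum over all length-2 walks i = v_0 → v_1 → … → v_2 = j of Σ_t A[v_t][v_{t+1}]. For example, for (i, j) = (0, 1) we minimise over 2 possible intermediate vertex sequences; the minimum is 9, attained along the walk 0 → 0 → 1.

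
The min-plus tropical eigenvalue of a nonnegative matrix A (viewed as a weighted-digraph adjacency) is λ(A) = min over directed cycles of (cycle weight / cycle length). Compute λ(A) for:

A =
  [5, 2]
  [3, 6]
λ(A) = 5/2

Enumerate directed cycles and compute their means (weight / length). Sample:
  cycle 0 → 0: weight = 5, length = 1, mean = 5/1 ≈ 5.000
  cycle 1 → 1: weight = 6, length = 1, mean = 6/1 ≈ 6.000
  cycle 0 → 1 → 0: weight = 5, length = 2, mean = 5/2 ≈ 2.500
  cycle 1 → 0 → 1: weight = 5, length = 2, mean = 5/2 ≈ 2.500
Minimum mean = 2.500, attained e.g. along the cycle 0 → 1 → 0 with weight 5 and length 2. So λ(A) = 5/2 = 5/2.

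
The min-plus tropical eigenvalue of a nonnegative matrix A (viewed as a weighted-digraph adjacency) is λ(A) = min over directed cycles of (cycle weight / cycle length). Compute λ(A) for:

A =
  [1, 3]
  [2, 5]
λ(A) = 1

Enumerate directed cycles and compute their means (weight / length). Sample:
  cycle 0 → 0: weight = 1, length = 1, mean = 1/1 ≈ 1.000
  cycle 1 → 1: weight = 5, length = 1, mean = 5/1 ≈ 5.000
  cycle 0 → 1 → 0: weight = 5, length = 2, mean = 5/2 ≈ 2.500
  cycle 1 → 0 → 1: weight = 5, length = 2, mean = 5/2 ≈ 2.500
Minimum mean = 1.000, attained e.g. along the cycle 0 → 0 with weight 1 and length 1. So λ(A) = 1/1 = 1.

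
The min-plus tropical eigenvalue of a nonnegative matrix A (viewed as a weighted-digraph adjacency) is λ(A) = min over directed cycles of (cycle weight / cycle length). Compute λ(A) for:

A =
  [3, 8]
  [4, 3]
λ(A) = 3

Enumerate directed cycles and compute their means (weight / length). Sample:
  cycle 0 → 0: weight = 3, length = 1, mean = 3/1 ≈ 3.000
  cycle 1 → 1: weight = 3, length = 1, mean = 3/1 ≈ 3.000
  cycle 0 → 1 → 0: weight = 12, length = 2, mean = 12/2 ≈ 6.000
  cycle 1 → 0 → 1: weight = 12, length = 2, mean = 12/2 ≈ 6.000
Minimum mean = 3.000, attained e.g. along the cycle 0 → 0 with weight 3 and length 1. So λ(A) = 3/1 = 3.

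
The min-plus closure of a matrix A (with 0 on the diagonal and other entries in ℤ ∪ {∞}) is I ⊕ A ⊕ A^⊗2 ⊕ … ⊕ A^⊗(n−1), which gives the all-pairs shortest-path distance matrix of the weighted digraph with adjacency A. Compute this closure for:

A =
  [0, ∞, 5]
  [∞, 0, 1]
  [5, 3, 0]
Closure =
  [0, 8, 5]
  [6, 0, 1]
  [5, 3, 0]

This is the Floyd-Warshall all-pairs shortest-path computation. For each intermediate vertex k = 0, 1, …, 2, update dist[i][j] ← min(dist[i][j], dist[i][k] + dist[k][j]). The final matrix gives, for each (i, j), the minimum total weight of any directed path from i to j (possibly empty when i = j).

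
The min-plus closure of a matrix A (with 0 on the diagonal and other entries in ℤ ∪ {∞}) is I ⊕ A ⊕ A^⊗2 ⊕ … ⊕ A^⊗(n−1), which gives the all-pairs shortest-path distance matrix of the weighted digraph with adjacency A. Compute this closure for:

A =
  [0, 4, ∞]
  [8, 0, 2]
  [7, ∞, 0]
Closure =
  [0, 4, 6]
  [8, 0, 2]
  [7, 11, 0]

This is the Floyd-Warshall all-pairs shortest-path computation. For each intermediate vertex k = 0, 1, …, 2, update dist[i][j] ← min(dist[i][j], dist[i][k] + dist[k][j]). The final matrix gives, for each (i, j), the minimum total weight of any directed path from i to j (possibly empty when i = j).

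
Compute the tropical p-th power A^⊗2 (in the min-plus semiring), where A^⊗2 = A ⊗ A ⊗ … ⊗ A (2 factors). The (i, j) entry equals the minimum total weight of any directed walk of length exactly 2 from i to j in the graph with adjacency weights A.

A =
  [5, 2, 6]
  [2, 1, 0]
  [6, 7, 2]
A^⊗2 =
  [4, 3, 2]
  [3, 2, 1]
  [8, 8, 4]

Each entry (A^⊗2)_ij equals the minimum over all length-2 walks i = v_0 → v_1 → … → v_2 = j of Σ_t A[v_t][v_{t+1}]. For example, for (i, j) = (0, 2) we minimise over 3 possible intermediate vertex sequences; the minimum is 2, attained along the walk 0 → 1 → 2.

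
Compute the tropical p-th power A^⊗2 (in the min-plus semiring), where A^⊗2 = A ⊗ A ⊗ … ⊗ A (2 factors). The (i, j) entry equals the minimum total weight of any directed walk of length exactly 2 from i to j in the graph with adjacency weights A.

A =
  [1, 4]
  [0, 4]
A^⊗2 =
  [2, 5]
  [1, 4]

Each entry (A^⊗2)_ij equals the minimum over all length-2 walks i = v_0 → v_1 → … → v_2 = j of Σ_t A[v_t][v_{t+1}]. For example, for (i, j) = (0, 1) we minimise over 2 possible intermediate vertex sequences; the minimum is 5, attained along the walk 0 → 0 → 1.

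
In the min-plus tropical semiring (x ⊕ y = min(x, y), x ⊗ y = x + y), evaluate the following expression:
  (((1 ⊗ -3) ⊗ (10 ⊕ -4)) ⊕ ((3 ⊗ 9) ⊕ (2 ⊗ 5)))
(((1 ⊗ -3) ⊗ (10 ⊕ -4)) ⊕ ((3 ⊗ 9) ⊕ (2 ⊗ 5))) = -6

Expand innermost to outermost. Recall ⊕ takes the minimum of its arguments and ⊗ takes their sum. Working out the expression (((1 ⊗ -3) ⊗ (10 ⊕ -4)) ⊕ ((3 ⊗ 9) ⊕ (2 ⊗ 5))) gives -6.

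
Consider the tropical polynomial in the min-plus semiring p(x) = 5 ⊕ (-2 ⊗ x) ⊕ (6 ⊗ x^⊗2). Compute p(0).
p(0) = -2

A tropical monomial a ⊗ x^⊗i evaluates to a + i · x. Evaluating each term at x = 0:
  Term 0 contributes 5 + 0 · 0 = 5
  Term 1 contributes -2 + 1 · 0 = -2
  Term 2 contributes 6 + 2 · 0 = 6
p(0) = ⊕ of these = min[5, -2, 6] = -2.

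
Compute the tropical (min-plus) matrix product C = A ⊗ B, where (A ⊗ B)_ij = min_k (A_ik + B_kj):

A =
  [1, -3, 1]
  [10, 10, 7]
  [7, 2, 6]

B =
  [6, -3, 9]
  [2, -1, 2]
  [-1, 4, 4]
A ⊗ B =
  [-1, -4, -1]
  [6, 7, 11]
  [4, 1, 4]

Apply the min-plus product entry-by-entry:
  C[0][0] = min over k of (A[0][0] + B[0][0] = 1 + 6 = 7, A[0][1] + B[1][0] = -3 + 2 = -1, A[0][2] + B[2][0] = 1 + -1 = 0) = -1 (attained at k = 1)
  C[0][1] = min over k of (A[0][0] + B[0][1] = 1 + -3 = -2, A[0][1] + B[1][1] = -3 + -1 = -4, A[0][2] + B[2][1] = 1 + 4 = 5) = -4 (attained at k = 1)
  C[0][2] = min over k of (A[0][0] + B[0][2] = 1 + 9 = 10, A[0][1] + B[1][2] = -3 + 2 = -1, A[0][2] + B[2][2] = 1 + 4 = 5) = -1 (attained at k = 1)
  C[1][0] = min over k of (A[1][0] + B[0][0] = 10 + 6 = 16, A[1][1] + B[1][0] = 10 + 2 = 12, A[1][2] + B[2][0] = 7 + -1 = 6) = 6 (attained at k = 2)
  C[1][1] = min over k of (A[1][0] + B[0][1] = 10 + -3 = 7, A[1][1] + B[1][1] = 10 + -1 = 9, A[1][2] + B[2][1] = 7 + 4 = 11) = 7 (attained at k = 0)
  C[1][2] = min over k of (A[1][0] + B[0][2] = 10 + 9 = 19, A[1][1] + B[1][2] = 10 + 2 = 12, A[1][2] + B[2][2] = 7 + 4 = 11) = 11 (attained at k = 2)
  C[2][0] = min over k of (A[2][0] + B[0][0] = 7 + 6 = 13, A[2][1] + B[1][0] = 2 + 2 = 4, A[2][2] + B[2][0] = 6 + -1 = 5) = 4 (attained at k = 1)
  C[2][1] = min over k of (A[2][0] + B[0][1] = 7 + -3 = 4, A[2][1] + B[1][1] = 2 + -1 = 1, A[2][2] + B[2][1] = 6 + 4 = 10) = 1 (attained at k = 1)
  C[2][2] = min over k of (A[2][0] + B[0][2] = 7 + 9 = 16, A[2][1] + B[1][2] = 2 + 2 = 4, A[2][2] + B[2][2] = 6 + 4 = 10) = 4 (attained at k = 1)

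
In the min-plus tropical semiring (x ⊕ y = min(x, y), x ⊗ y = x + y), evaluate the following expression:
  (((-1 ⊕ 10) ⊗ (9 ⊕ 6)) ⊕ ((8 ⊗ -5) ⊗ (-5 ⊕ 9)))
(((-1 ⊕ 10) ⊗ (9 ⊕ 6)) ⊕ ((8 ⊗ -5) ⊗ (-5 ⊕ 9))) = -2

Expand innermost to outermost. Recall ⊕ takes the minimum of its arguments and ⊗ takes their sum. Working out the expression (((-1 ⊕ 10) ⊗ (9 ⊕ 6)) ⊕ ((8 ⊗ -5) ⊗ (-5 ⊕ 9))) gives -2.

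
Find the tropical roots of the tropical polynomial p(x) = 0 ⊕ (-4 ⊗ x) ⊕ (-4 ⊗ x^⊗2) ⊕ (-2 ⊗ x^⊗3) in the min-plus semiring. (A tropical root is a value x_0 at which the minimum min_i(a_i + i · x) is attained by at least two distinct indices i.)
Roots: {-2, 0, 4}

Each tropical root is a break point of the lower envelope of the lines y = a_i + i · x (there are 4 lines, with slopes 0, 1, ..., 3). Only the lines that attain the minimum somewhere contribute to roots; other lines are dominated. Here the surviving (envelope) indices are i = 3, i = 2, i = 1, i = 0.
Intersections between consecutive envelope lines give the roots: for adjacent envelope indices i < j the intersection is x = (a_i − a_j) / (j − i). Reading off the sorted break points: {-2, 0, 4}.
Verification: at each break x_0, at least two indices attain the minimum of min_i(a_i + i · x_0).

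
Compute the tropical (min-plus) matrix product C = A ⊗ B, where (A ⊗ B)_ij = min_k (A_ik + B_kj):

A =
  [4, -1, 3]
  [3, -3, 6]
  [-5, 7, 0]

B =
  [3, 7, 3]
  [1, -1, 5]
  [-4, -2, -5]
A ⊗ B =
  [-1, -2, -2]
  [-2, -4, 1]
  [-4, -2, -5]

Apply the min-plus product entry-by-entry:
  C[0][0] = min over k of (A[0][0] + B[0][0] = 4 + 3 = 7, A[0][1] + B[1][0] = -1 + 1 = 0, A[0][2] + B[2][0] = 3 + -4 = -1) = -1 (attained at k = 2)
  C[0][1] = min over k of (A[0][0] + B[0][1] = 4 + 7 = 11, A[0][1] + B[1][1] = -1 + -1 = -2, A[0][2] + B[2][1] = 3 + -2 = 1) = -2 (attained at k = 1)
  C[0][2] = min over k of (A[0][0] + B[0][2] = 4 + 3 = 7, A[0][1] + B[1][2] = -1 + 5 = 4, A[0][2] + B[2][2] = 3 + -5 = -2) = -2 (attained at k = 2)
  C[1][0] = min over k of (A[1][0] + B[0][0] = 3 + 3 = 6, A[1][1] + B[1][0] = -3 + 1 = -2, A[1][2] + B[2][0] = 6 + -4 = 2) = -2 (attained at k = 1)
  C[1][1] = min over k of (A[1][0] + B[0][1] = 3 + 7 = 10, A[1][1] + B[1][1] = -3 + -1 = -4, A[1][2] + B[2][1] = 6 + -2 = 4) = -4 (attained at k = 1)
  C[1][2] = min over k of (A[1][0] + B[0][2] = 3 + 3 = 6, A[1][1] + B[1][2] = -3 + 5 = 2, A[1][2] + B[2][2] = 6 + -5 = 1) = 1 (attained at k = 2)
  C[2][0] = min over k of (A[2][0] + B[0][0] = -5 + 3 = -2, A[2][1] + B[1][0] = 7 + 1 = 8, A[2][2] + B[2][0] = 0 + -4 = -4) = -4 (attained at k = 2)
  C[2][1] = min over k of (A[2][0] + B[0][1] = -5 + 7 = 2, A[2][1] + B[1][1] = 7 + -1 = 6, A[2][2] + B[2][1] = 0 + -2 = -2) = -2 (attained at k = 2)
  C[2][2] = min over k of (A[2][0] + B[0][2] = -5 + 3 = -2, A[2][1] + B[1][2] = 7 + 5 = 12, A[2][2] + B[2][2] = 0 + -5 = -5) = -5 (attained at k = 2)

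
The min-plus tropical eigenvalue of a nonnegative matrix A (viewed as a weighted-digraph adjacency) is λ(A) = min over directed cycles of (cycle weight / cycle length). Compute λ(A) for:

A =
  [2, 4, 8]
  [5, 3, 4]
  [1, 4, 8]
λ(A) = 2

Enumerate directed cycles and compute their means (weight / length). Sample:
  cycle 0 → 0: weight = 2, length = 1, mean = 2/1 ≈ 2.000
  cycle 1 → 1: weight = 3, length = 1, mean = 3/1 ≈ 3.000
  cycle 2 → 2: weight = 8, length = 1, mean = 8/1 ≈ 8.000
  cycle 0 → 1 → 0: weight = 9, length = 2, mean = 9/2 ≈ 4.500
  cycle 0 → 2 → 0: weight = 9, length = 2, mean = 9/2 ≈ 4.500
  cycle 1 → 0 → 1: weight = 9, length = 2, mean = 9/2 ≈ 4.500
Minimum mean = 2.000, attained e.g. along the cycle 0 → 0 with weight 2 and length 1. So λ(A) = 2/1 = 2.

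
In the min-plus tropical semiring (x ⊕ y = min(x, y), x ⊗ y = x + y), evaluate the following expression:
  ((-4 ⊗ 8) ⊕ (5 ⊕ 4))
((-4 ⊗ 8) ⊕ (5 ⊕ 4)) = 4

Expand innermost to outermost. Recall ⊕ takes the minimum of its arguments and ⊗ takes their sum. Working out the expression ((-4 ⊗ 8) ⊕ (5 ⊕ 4)) gives 4.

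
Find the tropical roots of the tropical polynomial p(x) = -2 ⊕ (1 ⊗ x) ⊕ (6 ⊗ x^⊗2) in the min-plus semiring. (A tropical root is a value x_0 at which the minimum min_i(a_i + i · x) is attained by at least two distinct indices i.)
Roots: {-5, -3}

Each tropical root is a break point of the lower envelope of the lines y = a_i + i · x (there are 3 lines, with slopes 0, 1, ..., 2). Only the lines that attain the minimum somewhere contribute to roots; other lines are dominated. Here the surviving (envelope) indices are i = 2, i = 1, i = 0.
Intersections between consecutive envelope lines give the roots: for adjacent envelope indices i < j the intersection is x = (a_i − a_j) / (j − i). Reading off the sorted break points: {-5, -3}.
Verification: at each break x_0, at least two indices attain the minimum of min_i(a_i + i · x_0).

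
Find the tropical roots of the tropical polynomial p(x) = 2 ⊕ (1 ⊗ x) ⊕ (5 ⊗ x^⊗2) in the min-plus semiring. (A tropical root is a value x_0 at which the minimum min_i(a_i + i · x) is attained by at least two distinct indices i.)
Roots: {-4, 1}

Each tropical root is a break point of the lower envelope of the lines y = a_i + i · x (there are 3 lines, with slopes 0, 1, ..., 2). Only the lines that attain the minimum somewhere contribute to roots; other lines are dominated. Here the surviving (envelope) indices are i = 2, i = 1, i = 0.
Intersections between consecutive envelope lines give the roots: for adjacent envelope indices i < j the intersection is x = (a_i − a_j) / (j − i). Reading off the sorted break points: {-4, 1}.
Verification: at each break x_0, at least two indices attain the minimum of min_i(a_i + i · x_0).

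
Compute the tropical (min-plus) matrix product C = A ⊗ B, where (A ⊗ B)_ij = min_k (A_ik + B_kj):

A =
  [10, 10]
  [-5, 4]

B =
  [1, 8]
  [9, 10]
A ⊗ B =
  [11, 18]
  [-4, 3]

Apply the min-plus product entry-by-entry:
  C[0][0] = min over k of (A[0][0] + B[0][0] = 10 + 1 = 11, A[0][1] + B[1][0] = 10 + 9 = 19) = 11 (attained at k = 0)
  C[0][1] = min over k of (A[0][0] + B[0][1] = 10 + 8 = 18, A[0][1] + B[1][1] = 10 + 10 = 20) = 18 (attained at k = 0)
  C[1][0] = min over k of (A[1][0] + B[0][0] = -5 + 1 = -4, A[1][1] + B[1][0] = 4 + 9 = 13) = -4 (attained at k = 0)
  C[1][1] = min over k of (A[1][0] + B[0][1] = -5 + 8 = 3, A[1][1] + B[1][1] = 4 + 10 = 14) = 3 (attained at k = 0)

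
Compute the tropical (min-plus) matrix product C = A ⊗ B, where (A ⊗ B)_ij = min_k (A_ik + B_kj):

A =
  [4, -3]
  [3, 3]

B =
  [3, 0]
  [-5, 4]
A ⊗ B =
  [-8, 1]
  [-2, 3]

Apply the min-plus product entry-by-entry:
  C[0][0] = min over k of (A[0][0] + B[0][0] = 4 + 3 = 7, A[0][1] + B[1][0] = -3 + -5 = -8) = -8 (attained at k = 1)
  C[0][1] = min over k of (A[0][0] + B[0][1] = 4 + 0 = 4, A[0][1] + B[1][1] = -3 + 4 = 1) = 1 (attained at k = 1)
  C[1][0] = min over k of (A[1][0] + B[0][0] = 3 + 3 = 6, A[1][1] + B[1][0] = 3 + -5 = -2) = -2 (attained at k = 1)
  C[1][1] = min over k of (A[1][0] + B[0][1] = 3 + 0 = 3, A[1][1] + B[1][1] = 3 + 4 = 7) = 3 (attained at k = 0)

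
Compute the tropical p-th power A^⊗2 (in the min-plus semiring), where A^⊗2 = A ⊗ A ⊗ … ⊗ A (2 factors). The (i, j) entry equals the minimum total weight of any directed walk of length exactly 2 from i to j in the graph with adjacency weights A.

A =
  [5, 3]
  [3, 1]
A^⊗2 =
  [6, 4]
  [4, 2]

Each entry (A^⊗2)_ij equals the minimum over all length-2 walks i = v_0 → v_1 → … → v_2 = j of Σ_t A[v_t][v_{t+1}]. For example, for (i, j) = (0, 1) we minimise over 2 possible intermediate vertex sequences; the minimum is 4, attained along the walk 0 → 1 → 1.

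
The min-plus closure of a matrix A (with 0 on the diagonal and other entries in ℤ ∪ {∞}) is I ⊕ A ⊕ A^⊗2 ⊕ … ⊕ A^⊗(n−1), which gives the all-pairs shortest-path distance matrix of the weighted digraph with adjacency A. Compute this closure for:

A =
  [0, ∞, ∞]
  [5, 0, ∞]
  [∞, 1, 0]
Closure =
  [0, ∞, ∞]
  [5, 0, ∞]
  [6, 1, 0]

This is the Floyd-Warshall all-pairs shortest-path computation. For each intermediate vertex k = 0, 1, …, 2, update dist[i][j] ← min(dist[i][j], dist[i][k] + dist[k][j]). The final matrix gives, for each (i, j), the minimum total weight of any directed path from i to j (possibly empty when i = j).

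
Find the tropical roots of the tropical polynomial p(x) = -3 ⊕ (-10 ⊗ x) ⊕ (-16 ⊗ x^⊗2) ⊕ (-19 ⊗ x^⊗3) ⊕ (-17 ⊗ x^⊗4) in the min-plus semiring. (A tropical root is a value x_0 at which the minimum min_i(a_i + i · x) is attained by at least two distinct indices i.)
Roots: {-2, 3, 6, 7}

Each tropical root is a break point of the lower envelope of the lines y = a_i + i · x (there are 5 lines, with slopes 0, 1, ..., 4). Only the lines that attain the minimum somewhere contribute to roots; other lines are dominated. Here the surviving (envelope) indices are i = 4, i = 3, i = 2, i = 1, i = 0.
Intersections between consecutive envelope lines give the roots: for adjacent envelope indices i < j the intersection is x = (a_i − a_j) / (j − i). Reading off the sorted break points: {-2, 3, 6, 7}.
Verification: at each break x_0, at least two indices attain the minimum of min_i(a_i + i · x_0).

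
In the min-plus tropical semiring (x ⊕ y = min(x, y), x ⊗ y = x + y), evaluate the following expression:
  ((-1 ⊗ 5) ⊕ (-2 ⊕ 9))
((-1 ⊗ 5) ⊕ (-2 ⊕ 9)) = -2

Expand innermost to outermost. Recall ⊕ takes the minimum of its arguments and ⊗ takes their sum. Working out the expression ((-1 ⊗ 5) ⊕ (-2 ⊕ 9)) gives -2.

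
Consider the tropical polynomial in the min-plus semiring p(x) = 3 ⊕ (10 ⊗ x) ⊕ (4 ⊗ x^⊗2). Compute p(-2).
p(-2) = 0

A tropical monomial a ⊗ x^⊗i evaluates to a + i · x. Evaluating each term at x = -2:
  Term 0 contributes 3 + 0 · -2 = 3
  Term 1 contributes 10 + 1 · -2 = 8
  Term 2 contributes 4 + 2 · -2 = 0
p(-2) = ⊕ of these = min[3, 8, 0] = 0.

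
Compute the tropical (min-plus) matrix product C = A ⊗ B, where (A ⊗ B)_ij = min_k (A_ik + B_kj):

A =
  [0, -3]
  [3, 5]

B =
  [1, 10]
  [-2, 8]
A ⊗ B =
  [-5, 5]
  [3, 13]

Apply the min-plus product entry-by-entry:
  C[0][0] = min over k of (A[0][0] + B[0][0] = 0 + 1 = 1, A[0][1] + B[1][0] = -3 + -2 = -5) = -5 (attained at k = 1)
  C[0][1] = min over k of (A[0][0] + B[0][1] = 0 + 10 = 10, A[0][1] + B[1][1] = -3 + 8 = 5) = 5 (attained at k = 1)
  C[1][0] = min over k of (A[1][0] + B[0][0] = 3 + 1 = 4, A[1][1] + B[1][0] = 5 + -2 = 3) = 3 (attained at k = 1)
  C[1][1] = min over k of (A[1][0] + B[0][1] = 3 + 10 = 13, A[1][1] + B[1][1] = 5 + 8 = 13) = 13 (attained at k = 0)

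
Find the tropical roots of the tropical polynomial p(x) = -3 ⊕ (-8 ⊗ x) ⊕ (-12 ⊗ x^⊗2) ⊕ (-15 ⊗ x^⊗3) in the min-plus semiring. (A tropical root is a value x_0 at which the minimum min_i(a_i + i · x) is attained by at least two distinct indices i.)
Roots: {3, 4, 5}

Each tropical root is a break point of the lower envelope of the lines y = a_i + i · x (there are 4 lines, with slopes 0, 1, ..., 3). Only the lines that attain the minimum somewhere contribute to roots; other lines are dominated. Here the surviving (envelope) indices are i = 3, i = 2, i = 1, i = 0.
Intersections between consecutive envelope lines give the roots: for adjacent envelope indices i < j the intersection is x = (a_i − a_j) / (j − i). Reading off the sorted break points: {3, 4, 5}.
Verification: at each break x_0, at least two indices attain the minimum of min_i(a_i + i · x_0).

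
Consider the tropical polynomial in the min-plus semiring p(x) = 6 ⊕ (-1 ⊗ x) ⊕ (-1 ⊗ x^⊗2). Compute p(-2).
p(-2) = -5

A tropical monomial a ⊗ x^⊗i evaluates to a + i · x. Evaluating each term at x = -2:
  Term 0 contributes 6 + 0 · -2 = 6
  Term 1 contributes -1 + 1 · -2 = -3
  Term 2 contributes -1 + 2 · -2 = -5
p(-2) = ⊕ of these = min[6, -3, -5] = -5.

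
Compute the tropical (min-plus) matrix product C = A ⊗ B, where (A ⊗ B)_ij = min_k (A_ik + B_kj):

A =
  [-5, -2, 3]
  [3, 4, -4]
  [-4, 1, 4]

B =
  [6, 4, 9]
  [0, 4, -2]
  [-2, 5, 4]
A ⊗ B =
  [-2, -1, -4]
  [-6, 1, 0]
  [1, 0, -1]

Apply the min-plus product entry-by-entry:
  C[0][0] = min over k of (A[0][0] + B[0][0] = -5 + 6 = 1, A[0][1] + B[1][0] = -2 + 0 = -2, A[0][2] + B[2][0] = 3 + -2 = 1) = -2 (attained at k = 1)
  C[0][1] = min over k of (A[0][0] + B[0][1] = -5 + 4 = -1, A[0][1] + B[1][1] = -2 + 4 = 2, A[0][2] + B[2][1] = 3 + 5 = 8) = -1 (attained at k = 0)
  C[0][2] = min over k of (A[0][0] + B[0][2] = -5 + 9 = 4, A[0][1] + B[1][2] = -2 + -2 = -4, A[0][2] + B[2][2] = 3 + 4 = 7) = -4 (attained at k = 1)
  C[1][0] = min over k of (A[1][0] + B[0][0] = 3 + 6 = 9, A[1][1] + B[1][0] = 4 + 0 = 4, A[1][2] + B[2][0] = -4 + -2 = -6) = -6 (attained at k = 2)
  C[1][1] = min over k of (A[1][0] + B[0][1] = 3 + 4 = 7, A[1][1] + B[1][1] = 4 + 4 = 8, A[1][2] + B[2][1] = -4 + 5 = 1) = 1 (attained at k = 2)
  C[1][2] = min over k of (A[1][0] + B[0][2] = 3 + 9 = 12, A[1][1] + B[1][2] = 4 + -2 = 2, A[1][2] + B[2][2] = -4 + 4 = 0) = 0 (attained at k = 2)
  C[2][0] = min over k of (A[2][0] + B[0][0] = -4 + 6 = 2, A[2][1] + B[1][0] = 1 + 0 = 1, A[2][2] + B[2][0] = 4 + -2 = 2) = 1 (attained at k = 1)
  C[2][1] = min over k of (A[2][0] + B[0][1] = -4 + 4 = 0, A[2][1] + B[1][1] = 1 + 4 = 5, A[2][2] + B[2][1] = 4 + 5 = 9) = 0 (attained at k = 0)
  C[2][2] = min over k of (A[2][0] + B[0][2] = -4 + 9 = 5, A[2][1] + B[1][2] = 1 + -2 = -1, A[2][2] + B[2][2] = 4 + 4 = 8) = -1 (attained at k = 1)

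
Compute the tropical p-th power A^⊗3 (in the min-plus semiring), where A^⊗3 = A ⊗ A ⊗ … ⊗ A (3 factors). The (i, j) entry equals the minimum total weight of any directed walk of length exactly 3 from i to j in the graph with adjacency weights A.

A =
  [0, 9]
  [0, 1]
A^⊗3 =
  [0, 9]
  [0, 3]

Each entry (A^⊗3)_ij equals the minimum over all length-3 walks i = v_0 → v_1 → … → v_3 = j of Σ_t A[v_t][v_{t+1}]. For example, for (i, j) = (0, 1) we minimise over 4 possible intermediate vertex sequences; the minimum is 9, attained along the walk 0 → 0 → 0 → 1.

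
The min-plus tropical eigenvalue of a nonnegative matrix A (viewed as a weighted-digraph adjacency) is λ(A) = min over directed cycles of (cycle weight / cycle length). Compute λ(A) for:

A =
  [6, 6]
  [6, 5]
λ(A) = 5

Enumerate directed cycles and compute their means (weight / length). Sample:
  cycle 0 → 0: weight = 6, length = 1, mean = 6/1 ≈ 6.000
  cycle 1 → 1: weight = 5, length = 1, mean = 5/1 ≈ 5.000
  cycle 0 → 1 → 0: weight = 12, length = 2, mean = 12/2 ≈ 6.000
  cycle 1 → 0 → 1: weight = 12, length = 2, mean = 12/2 ≈ 6.000
Minimum mean = 5.000, attained e.g. along the cycle 1 → 1 with weight 5 and length 1. So λ(A) = 5/1 = 5.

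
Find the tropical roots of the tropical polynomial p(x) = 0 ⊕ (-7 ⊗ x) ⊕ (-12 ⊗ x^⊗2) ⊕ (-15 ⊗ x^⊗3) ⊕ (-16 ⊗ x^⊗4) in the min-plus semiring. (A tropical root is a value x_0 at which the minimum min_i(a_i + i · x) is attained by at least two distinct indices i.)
Roots: {1, 3, 5, 7}

Each tropical root is a break point of the lower envelope of the lines y = a_i + i · x (there are 5 lines, with slopes 0, 1, ..., 4). Only the lines that attain the minimum somewhere contribute to roots; other lines are dominated. Here the surviving (envelope) indices are i = 4, i = 3, i = 2, i = 1, i = 0.
Intersections between consecutive envelope lines give the roots: for adjacent envelope indices i < j the intersection is x = (a_i − a_j) / (j − i). Reading off the sorted break points: {1, 3, 5, 7}.
Verification: at each break x_0, at least two indices attain the minimum of min_i(a_i + i · x_0).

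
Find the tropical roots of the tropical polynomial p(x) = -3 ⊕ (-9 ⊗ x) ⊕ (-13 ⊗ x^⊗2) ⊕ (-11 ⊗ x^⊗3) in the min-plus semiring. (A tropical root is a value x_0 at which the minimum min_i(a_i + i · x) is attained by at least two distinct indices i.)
Roots: {-2, 4, 6}

Each tropical root is a break point of the lower envelope of the lines y = a_i + i · x (there are 4 lines, with slopes 0, 1, ..., 3). Only the lines that attain the minimum somewhere contribute to roots; other lines are dominated. Here the surviving (envelope) indices are i = 3, i = 2, i = 1, i = 0.
Intersections between consecutive envelope lines give the roots: for adjacent envelope indices i < j the intersection is x = (a_i − a_j) / (j − i). Reading off the sorted break points: {-2, 4, 6}.
Verification: at each break x_0, at least two indices attain the minimum of min_i(a_i + i · x_0).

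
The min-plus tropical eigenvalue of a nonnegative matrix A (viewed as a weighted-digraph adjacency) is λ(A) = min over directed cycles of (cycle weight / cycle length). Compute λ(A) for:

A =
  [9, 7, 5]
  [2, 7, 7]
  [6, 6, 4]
λ(A) = 4

Enumerate directed cycles and compute their means (weight / length). Sample:
  cycle 0 → 0: weight = 9, length = 1, mean = 9/1 ≈ 9.000
  cycle 1 → 1: weight = 7, length = 1, mean = 7/1 ≈ 7.000
  cycle 2 → 2: weight = 4, length = 1, mean = 4/1 ≈ 4.000
  cycle 0 → 1 → 0: weight = 9, length = 2, mean = 9/2 ≈ 4.500
  cycle 0 → 2 → 0: weight = 11, length = 2, mean = 11/2 ≈ 5.500
  cycle 1 → 0 → 1: weight = 9, length = 2, mean = 9/2 ≈ 4.500
Minimum mean = 4.000, attained e.g. along the cycle 2 → 2 with weight 4 and length 1. So λ(A) = 4/1 = 4.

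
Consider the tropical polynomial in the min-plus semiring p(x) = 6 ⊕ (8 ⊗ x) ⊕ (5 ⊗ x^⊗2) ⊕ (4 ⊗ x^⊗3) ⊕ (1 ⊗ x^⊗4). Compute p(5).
p(5) = 6

A tropical monomial a ⊗ x^⊗i evaluates to a + i · x. Evaluating each term at x = 5:
  Term 0 contributes 6 + 0 · 5 = 6
  Term 1 contributes 8 + 1 · 5 = 13
  Term 2 contributes 5 + 2 · 5 = 15
  Term 3 contributes 4 + 3 · 5 = 19
  Term 4 contributes 1 + 4 · 5 = 21
p(5) = ⊕ of these = min[6, 13, 15, 19, 21] = 6.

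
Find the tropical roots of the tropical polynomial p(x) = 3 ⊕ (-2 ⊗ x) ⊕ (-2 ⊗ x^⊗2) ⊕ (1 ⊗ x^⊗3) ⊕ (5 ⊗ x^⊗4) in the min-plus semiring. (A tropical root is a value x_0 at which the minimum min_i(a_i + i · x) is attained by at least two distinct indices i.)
Roots: {-4, -3, 0, 5}

Each tropical root is a break point of the lower envelope of the lines y = a_i + i · x (there are 5 lines, with slopes 0, 1, ..., 4). Only the lines that attain the minimum somewhere contribute to roots; other lines are dominated. Here the surviving (envelope) indices are i = 4, i = 3, i = 2, i = 1, i = 0.
Intersections between consecutive envelope lines give the roots: for adjacent envelope indices i < j the intersection is x = (a_i − a_j) / (j − i). Reading off the sorted break points: {-4, -3, 0, 5}.
Verification: at each break x_0, at least two indices attain the minimum of min_i(a_i + i · x_0).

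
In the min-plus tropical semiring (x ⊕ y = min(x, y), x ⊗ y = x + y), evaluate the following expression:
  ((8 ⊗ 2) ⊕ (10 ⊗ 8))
((8 ⊗ 2) ⊕ (10 ⊗ 8)) = 10

Expand innermost to outermost. Recall ⊕ takes the minimum of its arguments and ⊗ takes their sum. Working out the expression ((8 ⊗ 2) ⊕ (10 ⊗ 8)) gives 10.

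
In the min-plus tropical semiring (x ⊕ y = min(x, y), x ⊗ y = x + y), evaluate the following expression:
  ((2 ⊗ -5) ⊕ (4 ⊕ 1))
((2 ⊗ -5) ⊕ (4 ⊕ 1)) = -3

Expand innermost to outermost. Recall ⊕ takes the minimum of its arguments and ⊗ takes their sum. Working out the expression ((2 ⊗ -5) ⊕ (4 ⊕ 1)) gives -3.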